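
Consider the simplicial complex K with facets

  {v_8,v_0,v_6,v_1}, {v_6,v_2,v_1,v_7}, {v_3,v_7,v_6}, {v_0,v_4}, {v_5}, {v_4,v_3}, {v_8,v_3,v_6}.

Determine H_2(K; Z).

H_2 ≅ 0.

Order the vertices as v_0 < v_1 < v_2 < v_3 < v_4 < v_5 < v_6 < v_7 < v_8. Listing each simplex with vertices in this order, K has dimension 3 with simplices:

  0-simplices (9): [v_0], [v_1], [v_2], [v_3], [v_4], [v_5], [v_6], [v_7], [v_8]
  1-simplices (16): (16 of them)
  2-simplices (10): [v_0,v_1,v_6], [v_0,v_1,v_8], [v_0,v_6,v_8], [v_1,v_2,v_6], [v_1,v_2,v_7], [v_1,v_6,v_7], [v_1,v_6,v_8], [v_2,v_6,v_7], [v_3,v_6,v_7], [v_3,v_6,v_8]
  3-simplices (2): [v_0,v_1,v_6,v_8], [v_1,v_2,v_6,v_7]

so the chain groups are C_0 ≅ Z^9, C_1 ≅ Z^16, C_2 ≅ Z^10, C_3 ≅ Z^2.

Boundary ∂_1: C_1 → C_0 sends each edge [p,q] (with p < q) to q − p.
The resulting 9×16 matrix has rank 7, and its Smith normal form has invariant factors (1,1,1,1,1,1,1).

The boundary map ∂_2: C_2 → C_1 acts by ∂[p,q,r] = [q,r] − [p,r] + [p,q]. For instance
  ∂[v_1,v_2,v_6] = [v_2,v_6] − [v_1,v_6] + [v_1,v_2],
  ∂[v_2,v_6,v_7] = [v_6,v_7] − [v_2,v_7] + [v_2,v_6].
This gives a 16×10 integer matrix of rank 8; reducing to Smith normal form yields diagonal entries (1,1,1,1,1,1,1,1).

The boundary map ∂_3: C_3 → C_2 sends each 3-simplex σ to the alternating sum Σ_i (−1)^i (σ with its i-th vertex removed). For instance
  ∂[v_0,v_1,v_6,v_8] = [v_1,v_6,v_8] − [v_0,v_6,v_8] + [v_0,v_1,v_8] − [v_0,v_1,v_6],
  ∂[v_1,v_2,v_6,v_7] = [v_2,v_6,v_7] − [v_1,v_6,v_7] + [v_1,v_2,v_7] − [v_1,v_2,v_6].
The 10×2 boundary matrix has rank 2 and Smith normal form diag(1,1).

Computing H_k = (kernel of ∂_k) / (image of ∂_{k+1}):

  H_2: rank ker ∂_2 − rank ∂_3 = (10 − 8) − 2 = 0, and the invariant factors of ∂_3 are all 1, so H_2 ≅ 0.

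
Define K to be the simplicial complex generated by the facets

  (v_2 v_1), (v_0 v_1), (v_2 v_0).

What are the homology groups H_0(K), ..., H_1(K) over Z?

Order the vertices as v_0 < v_1 < v_2. Listing each simplex with vertices in this order, K has dimension 1 with simplices:

  0-simplices (3): [v_0], [v_1], [v_2]
  1-simplices (3): [v_0,v_1], [v_0,v_2], [v_1,v_2]

so the chain groups are C_0 ≅ Z^3, C_1 ≅ Z^3.

The boundary map ∂_1: C_1 → C_0 is given by ∂[p,q] = [q] − [p]. For instance
  ∂[v_0,v_1] = [v_1] − [v_0].
The resulting 3×3 matrix has rank 2, and its Smith normal form has invariant factors (1,1).

From H_k ≅ ker(∂_k) / im(∂_{k+1}) we obtain:

  H_0: rank C_0 − rank ∂_1 = 3 − 2 = 1, and the invariant factors of ∂_1 are all 1, so H_0 = Z.
  H_1: rank ker ∂_1 − rank ∂_2 = (3 − 2) − 0 = 1, and there is no ∂_2, so H_1 = Z.

(K is a triangulation of the circle S^1.)

H_0 = Z,  H_1 = Z.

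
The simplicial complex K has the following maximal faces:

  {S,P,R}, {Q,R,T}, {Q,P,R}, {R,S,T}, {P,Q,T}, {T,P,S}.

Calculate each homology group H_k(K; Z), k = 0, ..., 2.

K has 5 vertices, 9 edges, 6 triangles.
rank ∂_0 = 0, rank ∂_1 = 4 ⇒ b_0 = 5 − 0 − 4 = 1; all invariant factors of ∂_1 are 1 so no torsion. So H_0 ≅ Z.
rank ∂_1 = 4, rank ∂_2 = 5 ⇒ b_1 = 9 − 4 − 5 = 0; all invariant factors of ∂_2 are 1 so no torsion. So H_1 ≅ 0.
rank ∂_2 = 5, rank ∂_3 = 0 ⇒ b_2 = 6 − 5 − 0 = 1. So H_2 ≅ Z.

H_0 ≅ Z,  H_1 = 0,  H_2 ≅ Z.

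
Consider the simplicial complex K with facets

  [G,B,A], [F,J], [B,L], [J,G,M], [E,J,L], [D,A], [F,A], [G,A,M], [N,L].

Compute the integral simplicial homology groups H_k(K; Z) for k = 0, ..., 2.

H_0 ≅ Z,  H_1 ≅ Z^2,  H_2 = 0.

Take the total order A < B < D < E < F < G < J < L < M < N on the vertex set. Then K (dimension 2) consists of the simplices:

  0-simplices (10): A, B, D, E, F, G, J, L, M, N
  1-simplices (15): AB, AD, AF, AG, AM, BG, BL, EJ, EL, FJ, GJ, GM, JL, JM, LN
  2-simplices (4): ABG, AGM, EJL, GJM

Hence C_0 ≅ Z^10, C_1 ≅ Z^15, C_2 ≅ Z^4.

Boundary ∂_1: C_1 → C_0 is given by ∂[p,q] = [q] − [p]. For instance
  ∂EJ = J − E.
As a 10×15 matrix over Z this has rank 9, with invariant factors (1,1,1,1,1,1,1,1,1).

∂_2: C_2 → C_1 sends each 2-simplex [p,q,r] to [q,r] − [p,r] + [p,q]. For instance
  ∂EJL = JL − EL + EJ,
  ∂ABG = BG − AG + AB.
The 15×4 boundary matrix has rank 4 and Smith normal form diag(1,1,1,1).

Now H_k = ker ∂_k / im ∂_{k+1}, so:

  H_0: rank C_0 − rank ∂_1 = 10 − 9 = 1, and the invariant factors of ∂_1 are all 1, so H_0 ≅ Z.
  H_1: rank ker ∂_1 − rank ∂_2 = (15 − 9) − 4 = 2, and the invariant factors of ∂_2 are all 1, so H_1 ≅ Z^2.
  H_2: rank ker ∂_2 − rank ∂_3 = (4 − 4) − 0 = 0, and there is no ∂_3, so H_2 ≅ 0.

As a check, the Euler characteristic is 10 − 15 + 4 = -1, which agrees with 1 − 2 + 0 = -1.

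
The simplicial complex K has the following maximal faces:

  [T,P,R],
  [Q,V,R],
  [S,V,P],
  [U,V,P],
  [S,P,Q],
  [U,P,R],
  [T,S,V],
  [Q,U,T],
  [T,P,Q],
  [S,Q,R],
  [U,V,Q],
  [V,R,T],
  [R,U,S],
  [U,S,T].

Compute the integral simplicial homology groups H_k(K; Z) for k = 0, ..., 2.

H_0 = Z,  H_1 = Z^2,  H_2 = Z.

Fix the vertex order P < Q < R < S < T < U < V and write every simplex with vertices in increasing order. Then dim K = 2 and the simplices of K are:

  0-simplices (7): P, Q, R, S, T, U, V
  1-simplices (21): PQ, PR, PS, PT, PU, PV, QR, QS, QT, QU, QV, RS, RT, RU, RV, ST, SU, SV, TU, TV, UV
  2-simplices (14): PQS, PQT, PRT, PRU, PSV, PUV, QRS, QRV, QTU, QUV, RSU, RTV, STU, STV

so the chain groups are C_0 ≅ Z^7, C_1 ≅ Z^21, C_2 ≅ Z^14.

The boundary map ∂_1: C_1 → C_0 is given by ∂[p,q] = [q] − [p]. For instance
  ∂TV = V − T.
The resulting 7×21 matrix has rank 6, and its Smith normal form has invariant factors (1,1,1,1,1,1).

The boundary map ∂_2: C_2 → C_1 acts by ∂[p,q,r] = [q,r] − [p,r] + [p,q]. For instance
  ∂PQS = QS − PS + PQ,
  ∂QRV = RV − QV + QR.
As a 21×14 matrix over Z this has rank 13, with invariant factors (1,1,1,1,1,1,1,1,1,1,1,1,1).

Now H_k = ker ∂_k / im ∂_{k+1}, so:

  H_0: rank C_0 − rank ∂_1 = 7 − 6 = 1, and the invariant factors of ∂_1 are all 1, so H_0 = Z.
  H_1: rank ker ∂_1 − rank ∂_2 = (21 − 6) − 13 = 2, and the invariant factors of ∂_2 are all 1, so H_1 = Z^2.
  H_2: rank ker ∂_2 − rank ∂_3 = (14 − 13) − 0 = 1, and there is no ∂_3, so H_2 = Z.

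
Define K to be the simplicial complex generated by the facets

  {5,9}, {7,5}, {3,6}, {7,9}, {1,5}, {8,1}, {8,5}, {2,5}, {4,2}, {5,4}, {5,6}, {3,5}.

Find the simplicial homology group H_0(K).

H_0 = Z.

K has 9 vertices, 12 edges.
rank ∂_0 = 0, rank ∂_1 = 8 ⇒ b_0 = 9 − 0 − 8 = 1; all invariant factors of ∂_1 are 1 so no torsion. So H_0 ≅ Z.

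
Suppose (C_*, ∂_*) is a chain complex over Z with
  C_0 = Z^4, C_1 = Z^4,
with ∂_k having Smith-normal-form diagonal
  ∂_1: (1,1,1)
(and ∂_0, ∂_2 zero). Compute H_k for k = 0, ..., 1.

H_0 ≅ Z,  H_1 ≅ Z.

H_0: b_0 = 4 − 0 − 3 = 1; torsion from ∂_1 factors > 1: none. So H_0 ≅ Z.
H_1: b_1 = 4 − 3 − 0 = 1; torsion from ∂_2 factors > 1: none. So H_1 ≅ Z.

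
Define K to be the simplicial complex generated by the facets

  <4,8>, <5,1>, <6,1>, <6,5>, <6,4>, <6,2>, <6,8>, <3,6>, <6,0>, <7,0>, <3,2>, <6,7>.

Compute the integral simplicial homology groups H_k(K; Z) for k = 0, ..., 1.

H_0 = Z,  H_1 = Z^4.

Order the vertices as 0 < 1 < 2 < 3 < 4 < 5 < 6 < 7 < 8. Listing each simplex with vertices in this order, K has dimension 1 with simplices:

  0-simplices (9): [0], [1], [2], [3], [4], [5], [6], [7], [8]
  1-simplices (12): [0,6], [0,7], [1,5], [1,6], [2,3], [2,6], [3,6], [4,6], [4,8], [5,6], [6,7], [6,8]

so the chain groups are C_0 ≅ Z^9, C_1 ≅ Z^12.

The boundary map ∂_1: C_1 → C_0 is given by ∂[p,q] = [q] − [p]. For instance
  ∂[4,8] = [8] − [4].
The 9×12 boundary matrix has rank 8 and Smith normal form diag(1,1,1,1,1,1,1,1).

Reading off H_k = ker ∂_k / im ∂_{k+1}:

  H_0: rank C_0 − rank ∂_1 = 9 − 8 = 1, and the invariant factors of ∂_1 are all 1, so H_0 = Z.
  H_1: rank ker ∂_1 − rank ∂_2 = (12 − 8) − 0 = 4, and there is no ∂_2, so H_1 = Z^4.

As a check, the Euler characteristic is 9 − 12 = -3, which agrees with 1 − 4 = -3.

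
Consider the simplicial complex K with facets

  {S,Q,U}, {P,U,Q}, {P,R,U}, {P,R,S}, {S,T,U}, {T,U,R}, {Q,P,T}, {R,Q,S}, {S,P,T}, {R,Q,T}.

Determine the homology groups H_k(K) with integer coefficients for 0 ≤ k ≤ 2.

H_0 ≅ Z,  H_1 ≅ Z/2Z,  H_2 = 0.

Order the vertices as P < Q < R < S < T < U. Listing each simplex with vertices in this order, K has dimension 2 with simplices:

  0-simplices (6): P, Q, R, S, T, U
  1-simplices (15): PQ, PR, PS, PT, PU, QR, QS, QT, QU, RS, RT, RU, ST, SU, TU
  2-simplices (10): PQT, PQU, PRS, PRU, PST, QRS, QRT, QSU, RTU, STU

so the chain groups are C_0 ≅ Z^6, C_1 ≅ Z^15, C_2 ≅ Z^10.

∂_1: C_1 → C_0 maps an edge to its endpoints' difference, ∂[p,q] = q − p. For instance
  ∂PU = U − P.
The 6×15 boundary matrix has rank 5 and Smith normal form diag(1,1,1,1,1).

∂_2: C_2 → C_1 maps a triangle to the signed sum of its edges. For instance
  ∂QRS = RS − QS + QR,
  ∂PRS = RS − PS + PR.
This gives a 15×10 integer matrix of rank 10; reducing to Smith normal form yields diagonal entries (1,1,1,1,1,1,1,1,1,2).

Reading off H_k = ker ∂_k / im ∂_{k+1}:

  H_0: rank C_0 − rank ∂_1 = 6 − 5 = 1, and the invariant factors of ∂_1 are all 1, so H_0 ≅ Z.
  H_1: rank ker ∂_1 − rank ∂_2 = (15 − 5) − 10 = 0, and ∂_2 has invariant factor 2 > 1, so H_1 ≅ Z/2Z.
  H_2: rank ker ∂_2 − rank ∂_3 = (10 − 10) − 0 = 0, and there is no ∂_3, so H_2 ≅ 0.

As a check, the Euler characteristic is 6 − 15 + 10 = 1, which agrees with 1 − 0 + 0 = 1.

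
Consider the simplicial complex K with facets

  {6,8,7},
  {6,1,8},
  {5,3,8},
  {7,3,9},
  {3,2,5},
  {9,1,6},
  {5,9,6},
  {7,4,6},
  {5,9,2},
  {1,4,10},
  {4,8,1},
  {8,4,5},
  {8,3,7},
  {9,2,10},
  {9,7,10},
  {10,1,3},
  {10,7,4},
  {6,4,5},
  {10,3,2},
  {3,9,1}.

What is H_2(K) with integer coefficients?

Fix the vertex order 1 < 2 < 3 < 4 < 5 < 6 < 7 < 8 < 9 < 10 and write every simplex with vertices in increasing order. Then dim K = 2 and the simplices of K are:

  0-simplices (10): [1], [2], [3], [4], [5], [6], [7], [8], [9], [10]
  1-simplices (30): (30 of them)
  2-simplices (20): (20 of them)

Hence C_0 ≅ Z^10, C_1 ≅ Z^30, C_2 ≅ Z^20.

Boundary ∂_1: C_1 → C_0 is given by ∂[p,q] = [q] − [p].
As a 10×30 matrix over Z this has rank 9, with invariant factors (1,1,1,1,1,1,1,1,1).

Boundary ∂_2: C_2 → C_1 sends each 2-simplex [p,q,r] to [q,r] − [p,r] + [p,q]. For instance
  ∂[1,4,8] = [4,8] − [1,8] + [1,4],
  ∂[2,5,9] = [5,9] − [2,9] + [2,5].
The resulting 30×20 matrix has rank 20, and its Smith normal form has invariant factors (1,1,1,1,1,1,1,1,1,1,1,1,1,1,1,1,1,1,1,2).

Now H_k = ker ∂_k / im ∂_{k+1}, so:

  H_2: rank ker ∂_2 − rank ∂_3 = (20 − 20) − 0 = 0, and there is no ∂_3, so H_2 = 0.

(K is a triangulation of the Klein bottle.)

H_2 = 0.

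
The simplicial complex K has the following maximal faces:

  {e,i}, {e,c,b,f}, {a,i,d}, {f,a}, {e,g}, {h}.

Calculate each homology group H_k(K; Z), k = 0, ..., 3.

H_0 = Z^2,  H_1 = Z,  H_2 = 0,  H_3 = 0.

Order the vertices as a < b < c < d < e < f < g < h < i. Listing each simplex with vertices in this order, K has dimension 3 with simplices:

  0-simplices (9): a, b, c, d, e, f, g, h, i
  1-simplices (12): ad, af, ai, bc, be, bf, ce, cf, di, ef, eg, ei
  2-simplices (5): adi, bce, bcf, bef, cef
  3-simplices (1): bcef

Hence C_0 ≅ Z^9, C_1 ≅ Z^12, C_2 ≅ Z^5, C_3 ≅ Z^1.

Boundary ∂_1: C_1 → C_0 maps an edge to its endpoints' difference, ∂[p,q] = q − p.
The resulting 9×12 matrix has rank 7, and its Smith normal form has invariant factors (1,1,1,1,1,1,1).

The boundary map ∂_2: C_2 → C_1 sends each 2-simplex [p,q,r] to [q,r] − [p,r] + [p,q]. For instance
  ∂bce = ce − be + bc,
  ∂cef = ef − cf + ce.
The resulting 12×5 matrix has rank 4, and its Smith normal form has invariant factors (1,1,1,1).

The boundary map ∂_3: C_3 → C_2 sends each 3-simplex σ to the alternating sum Σ_i (−1)^i (σ with its i-th vertex removed). For instance
  ∂bcef = cef − bef + bcf − bce.
The resulting 5×1 matrix has rank 1, and its Smith normal form has invariant factors (1).

From H_k ≅ ker(∂_k) / im(∂_{k+1}) we obtain:

  H_0: rank C_0 − rank ∂_1 = 9 − 7 = 2, and the invariant factors of ∂_1 are all 1, so H_0 ≅ Z^2.
  H_1: rank ker ∂_1 − rank ∂_2 = (12 − 7) − 4 = 1, and the invariant factors of ∂_2 are all 1, so H_1 ≅ Z.
  H_2: rank ker ∂_2 − rank ∂_3 = (5 − 4) − 1 = 0, and the invariant factors of ∂_3 are all 1, so H_2 ≅ 0.
  H_3: rank ker ∂_3 − rank ∂_4 = (1 − 1) − 0 = 0, and there is no ∂_4, so H_3 ≅ 0.

As a check, the Euler characteristic is 9 − 12 + 5 − 1 = 1, which agrees with 2 − 1 + 0 − 0 = 1.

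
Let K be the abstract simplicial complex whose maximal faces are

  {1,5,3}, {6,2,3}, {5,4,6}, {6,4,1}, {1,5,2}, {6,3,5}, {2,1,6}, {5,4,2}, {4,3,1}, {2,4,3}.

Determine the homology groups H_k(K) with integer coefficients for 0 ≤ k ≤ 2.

Order the vertices as 1 < 2 < 3 < 4 < 5 < 6. Listing each simplex with vertices in this order, K has dimension 2 with simplices:

  0-simplices (6): [1], [2], [3], [4], [5], [6]
  1-simplices (15): [1,2], [1,3], [1,4], [1,5], [1,6], [2,3], [2,4], [2,5], [2,6], [3,4], [3,5], [3,6], [4,5], [4,6], [5,6]
  2-simplices (10): [1,2,5], [1,2,6], [1,3,4], [1,3,5], [1,4,6], [2,3,4], [2,3,6], [2,4,5], [3,5,6], [4,5,6]

so the chain groups are C_0 ≅ Z^6, C_1 ≅ Z^15, C_2 ≅ Z^10.

Boundary ∂_1: C_1 → C_0 maps an edge to its endpoints' difference, ∂[p,q] = q − p.
As a 6×15 matrix over Z this has rank 5, with invariant factors (1,1,1,1,1).

The boundary map ∂_2: C_2 → C_1 sends each 2-simplex [p,q,r] to [q,r] − [p,r] + [p,q]. For instance
  ∂[1,2,6] = [2,6] − [1,6] + [1,2],
  ∂[1,2,5] = [2,5] − [1,5] + [1,2].
As a 15×10 matrix over Z this has rank 10, with invariant factors (1,1,1,1,1,1,1,1,1,2).

Computing H_k = (kernel of ∂_k) / (image of ∂_{k+1}):

  H_0: rank C_0 − rank ∂_1 = 6 − 5 = 1, and the invariant factors of ∂_1 are all 1, so H_0 ≅ Z.
  H_1: rank ker ∂_1 − rank ∂_2 = (15 − 5) − 10 = 0, and ∂_2 has invariant factor 2 > 1, so H_1 ≅ Z/2.
  H_2: rank ker ∂_2 − rank ∂_3 = (10 − 10) − 0 = 0, and there is no ∂_3, so H_2 ≅ 0.

H_0 = Z,  H_1 = Z/2,  H_2 = 0.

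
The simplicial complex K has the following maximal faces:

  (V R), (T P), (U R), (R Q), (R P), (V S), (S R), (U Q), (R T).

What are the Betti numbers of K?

K has 7 vertices, 9 edges.
rank ∂_0 = 0, rank ∂_1 = 6 ⇒ b_0 = 7 − 0 − 6 = 1; all invariant factors of ∂_1 are 1 so no torsion. So H_0 = Z.
rank ∂_1 = 6, rank ∂_2 = 0 ⇒ b_1 = 9 − 6 − 0 = 3. So H_1 = Z^3.

b_0 = 1, b_1 = 3.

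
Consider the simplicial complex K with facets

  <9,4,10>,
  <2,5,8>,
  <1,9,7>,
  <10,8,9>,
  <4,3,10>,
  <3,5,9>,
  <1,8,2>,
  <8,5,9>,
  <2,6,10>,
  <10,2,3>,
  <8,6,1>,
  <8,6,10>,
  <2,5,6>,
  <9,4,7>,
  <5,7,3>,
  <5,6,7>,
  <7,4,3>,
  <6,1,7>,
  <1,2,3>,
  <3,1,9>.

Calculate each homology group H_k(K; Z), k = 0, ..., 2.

H_0 ≅ Z,  H_1 ≅ Z × Z/2,  H_2 = 0.

We work with the vertex ordering 1 < 2 < 3 < 4 < 5 < 6 < 7 < 8 < 9 < 10. The simplices of K, each written with vertices in increasing order, are:

  0-simplices (10): [1], [2], [3], [4], [5], [6], [7], [8], [9], [10]
  1-simplices (30): (30 of them)
  2-simplices (20): (20 of them)

giving chain groups C_0 ≅ Z^10, C_1 ≅ Z^30, C_2 ≅ Z^20.

Boundary ∂_1: C_1 → C_0 maps an edge to its endpoints' difference, ∂[p,q] = q − p. For instance
  ∂[2,6] = [6] − [2].
The 10×30 boundary matrix has rank 9 and Smith normal form diag(1,1,1,1,1,1,1,1,1).

∂_2: C_2 → C_1 maps a triangle to the signed sum of its edges. For instance
  ∂[3,4,10] = [4,10] − [3,10] + [3,4],
  ∂[8,9,10] = [9,10] − [8,10] + [8,9].
This gives a 30×20 integer matrix of rank 20; reducing to Smith normal form yields diagonal entries (1,1,1,1,1,1,1,1,1,1,1,1,1,1,1,1,1,1,1,2).

Computing H_k = (kernel of ∂_k) / (image of ∂_{k+1}):

  H_0: rank C_0 − rank ∂_1 = 10 − 9 = 1, and the invariant factors of ∂_1 are all 1, so H_0 = Z.
  H_1: rank ker ∂_1 − rank ∂_2 = (30 − 9) − 20 = 1, and ∂_2 has invariant factor 2 > 1, so H_1 = Z × Z/2.
  H_2: rank ker ∂_2 − rank ∂_3 = (20 − 20) − 0 = 0, and there is no ∂_3, so H_2 = 0.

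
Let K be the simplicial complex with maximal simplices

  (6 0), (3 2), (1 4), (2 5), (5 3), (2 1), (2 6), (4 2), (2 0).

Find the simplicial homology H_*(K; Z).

H_0 ≅ Z,  H_1 ≅ Z^3.

Fix the vertex order 0 < 1 < 2 < 3 < 4 < 5 < 6 and write every simplex with vertices in increasing order. Then dim K = 1 and the simplices of K are:

  0-simplices (7): [0], [1], [2], [3], [4], [5], [6]
  1-simplices (9): [0,2], [0,6], [1,2], [1,4], [2,3], [2,4], [2,5], [2,6], [3,5]

so the chain groups are C_0 ≅ Z^7, C_1 ≅ Z^9.

Boundary ∂_1: C_1 → C_0 is given by ∂[p,q] = [q] − [p]. For instance
  ∂[2,5] = [5] − [2].
The 7×9 boundary matrix has rank 6 and Smith normal form diag(1,1,1,1,1,1).

Reading off H_k = ker ∂_k / im ∂_{k+1}:

  H_0: rank C_0 − rank ∂_1 = 7 − 6 = 1, and the invariant factors of ∂_1 are all 1, so H_0 = Z.
  H_1: rank ker ∂_1 − rank ∂_2 = (9 − 6) − 0 = 3, and there is no ∂_2, so H_1 = Z^3.

As a check, the Euler characteristic is 7 − 9 = -2, which agrees with 1 − 3 = -2.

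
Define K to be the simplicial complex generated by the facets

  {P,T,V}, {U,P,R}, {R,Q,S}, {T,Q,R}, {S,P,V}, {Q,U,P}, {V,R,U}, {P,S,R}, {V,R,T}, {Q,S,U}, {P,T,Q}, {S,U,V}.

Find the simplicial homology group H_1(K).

Order the vertices as P < Q < R < S < T < U < V. Listing each simplex with vertices in this order, K has dimension 2 with simplices:

  0-simplices (7): P, Q, R, S, T, U, V
  1-simplices (18): PQ, PR, PS, PT, PU, PV, QR, QS, QT, QU, RS, RT, RU, RV, SU, SV, TV, UV
  2-simplices (12): PQT, PQU, PRS, PRU, PSV, PTV, QRS, QRT, QSU, RTV, RUV, SUV

giving chain groups C_0 ≅ Z^7, C_1 ≅ Z^18, C_2 ≅ Z^12.

Boundary ∂_1: C_1 → C_0 maps an edge to its endpoints' difference, ∂[p,q] = q − p. For instance
  ∂PV = V − P.
As a 7×18 matrix over Z this has rank 6, with invariant factors (1,1,1,1,1,1).

The boundary map ∂_2: C_2 → C_1 maps a triangle to the signed sum of its edges. For instance
  ∂QRS = RS − QS + QR,
  ∂RUV = UV − RV + RU.
As a 18×12 matrix over Z this has rank 12, with invariant factors (1,1,1,1,1,1,1,1,1,1,1,2).

Computing H_k = (kernel of ∂_k) / (image of ∂_{k+1}):

  H_1: rank ker ∂_1 − rank ∂_2 = (18 − 6) − 12 = 0, and ∂_2 has invariant factor 2 > 1, so H_1 = Z_2.

(K is a triangulation of the real projective plane RP^2.)

H_1 ≅ Z_2.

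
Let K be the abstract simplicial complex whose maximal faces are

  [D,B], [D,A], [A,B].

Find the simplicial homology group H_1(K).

Fix the vertex order A < B < D and write every simplex with vertices in increasing order. Then dim K = 1 and the simplices of K are:

  0-simplices (3): A, B, D
  1-simplices (3): AB, AD, BD

Hence C_0 ≅ Z^3, C_1 ≅ Z^3.

The boundary map ∂_1: C_1 → C_0 is given by ∂[p,q] = [q] − [p]. For instance
  ∂BD = D − B.
The 3×3 boundary matrix has rank 2 and Smith normal form diag(1,1).

Now H_k = ker ∂_k / im ∂_{k+1}, so:

  H_1: rank ker ∂_1 − rank ∂_2 = (3 − 2) − 0 = 1, and there is no ∂_2, so H_1 ≅ Z.

H_1 ≅ Z.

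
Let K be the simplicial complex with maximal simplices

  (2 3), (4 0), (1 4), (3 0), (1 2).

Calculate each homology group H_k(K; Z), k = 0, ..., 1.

Take the total order 0 < 1 < 2 < 3 < 4 on the vertex set. Then K (dimension 1) consists of the simplices:

  0-simplices (5): [0], [1], [2], [3], [4]
  1-simplices (5): [0,3], [0,4], [1,2], [1,4], [2,3]

Hence C_0 ≅ Z^5, C_1 ≅ Z^5.

Boundary ∂_1: C_1 → C_0 maps an edge to its endpoints' difference, ∂[p,q] = q − p. For instance
  ∂[1,2] = [2] − [1].
The 5×5 boundary matrix has rank 4 and Smith normal form diag(1,1,1,1).

Reading off H_k = ker ∂_k / im ∂_{k+1}:

  H_0: rank C_0 − rank ∂_1 = 5 − 4 = 1, and the invariant factors of ∂_1 are all 1, so H_0 ≅ Z.
  H_1: rank ker ∂_1 − rank ∂_2 = (5 − 4) − 0 = 1, and there is no ∂_2, so H_1 ≅ Z.

(K is a triangulation of the circle S^1.)

H_0 ≅ Z,  H_1 ≅ Z.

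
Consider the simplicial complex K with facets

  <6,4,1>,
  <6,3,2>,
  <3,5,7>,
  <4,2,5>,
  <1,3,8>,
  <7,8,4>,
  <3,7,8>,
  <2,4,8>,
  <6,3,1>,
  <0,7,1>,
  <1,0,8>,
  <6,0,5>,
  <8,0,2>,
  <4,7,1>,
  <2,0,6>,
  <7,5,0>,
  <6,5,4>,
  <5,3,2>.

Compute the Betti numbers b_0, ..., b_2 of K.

Order the vertices as 0 < 1 < 2 < 3 < 4 < 5 < 6 < 7 < 8. Listing each simplex with vertices in this order, K has dimension 2 with simplices:

  0-simplices (9): [0], [1], [2], [3], [4], [5], [6], [7], [8]
  1-simplices (27): (27 of them)
  2-simplices (18): [0,1,7], [0,1,8], [0,2,6], [0,2,8], [0,5,6], [0,5,7], [1,3,6], [1,3,8], [1,4,6], [1,4,7], [2,3,5], [2,3,6], [2,4,5], [2,4,8], [3,5,7], [3,7,8], [4,5,6], [4,7,8]

so the chain groups are C_0 ≅ Z^9, C_1 ≅ Z^27, C_2 ≅ Z^18.

Boundary ∂_1: C_1 → C_0 sends each edge [p,q] (with p < q) to q − p.
The resulting 9×27 matrix has rank 8, and its Smith normal form has invariant factors (1,1,1,1,1,1,1,1).

∂_2: C_2 → C_1 sends each 2-simplex [p,q,r] to [q,r] − [p,r] + [p,q]. For instance
  ∂[1,3,8] = [3,8] − [1,8] + [1,3],
  ∂[0,1,8] = [1,8] − [0,8] + [0,1].
This gives a 27×18 integer matrix of rank 18; reducing to Smith normal form yields diagonal entries (1,1,1,1,1,1,1,1,1,1,1,1,1,1,1,1,1,2).

Now H_k = ker ∂_k / im ∂_{k+1}, so:

  H_0: rank C_0 − rank ∂_1 = 9 − 8 = 1, and the invariant factors of ∂_1 are all 1, so H_0 ≅ Z.
  H_1: rank ker ∂_1 − rank ∂_2 = (27 − 8) − 18 = 1, and ∂_2 has invariant factor 2 > 1, so H_1 ≅ Z ⊕ Z/2.
  H_2: rank ker ∂_2 − rank ∂_3 = (18 − 18) − 0 = 0, and there is no ∂_3, so H_2 ≅ 0.

Hence the Betti numbers are b_0 = 1, b_1 = 1, b_2 = 0.

b_0 = 1, b_1 = 1, b_2 = 0.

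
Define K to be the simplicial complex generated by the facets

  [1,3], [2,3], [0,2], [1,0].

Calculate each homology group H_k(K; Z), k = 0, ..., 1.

H_0 = Z,  H_1 = Z.

K has 4 vertices, 4 edges.
rank ∂_0 = 0, rank ∂_1 = 3 ⇒ b_0 = 4 − 0 − 3 = 1; all invariant factors of ∂_1 are 1 so no torsion. So H_0 ≅ Z.
rank ∂_1 = 3, rank ∂_2 = 0 ⇒ b_1 = 4 − 3 − 0 = 1. So H_1 ≅ Z.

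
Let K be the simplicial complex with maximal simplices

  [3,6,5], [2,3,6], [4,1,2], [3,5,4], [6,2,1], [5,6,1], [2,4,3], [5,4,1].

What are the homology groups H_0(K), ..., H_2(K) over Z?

H_0 = Z,  H_1 = 0,  H_2 = Z.

Order the vertices as 1 < 2 < 3 < 4 < 5 < 6. Listing each simplex with vertices in this order, K has dimension 2 with simplices:

  0-simplices (6): [1], [2], [3], [4], [5], [6]
  1-simplices (12): [1,2], [1,4], [1,5], [1,6], [2,3], [2,4], [2,6], [3,4], [3,5], [3,6], [4,5], [5,6]
  2-simplices (8): [1,2,4], [1,2,6], [1,4,5], [1,5,6], [2,3,4], [2,3,6], [3,4,5], [3,5,6]

so the chain groups are C_0 ≅ Z^6, C_1 ≅ Z^12, C_2 ≅ Z^8.

∂_1: C_1 → C_0 is given by ∂[p,q] = [q] − [p]. For instance
  ∂[3,6] = [6] − [3].
This gives a 6×12 integer matrix of rank 5; reducing to Smith normal form yields diagonal entries (1,1,1,1,1).

∂_2: C_2 → C_1 acts by ∂[p,q,r] = [q,r] − [p,r] + [p,q]. For instance
  ∂[2,3,4] = [3,4] − [2,4] + [2,3],
  ∂[2,3,6] = [3,6] − [2,6] + [2,3].
This gives a 12×8 integer matrix of rank 7; reducing to Smith normal form yields diagonal entries (1,1,1,1,1,1,1).

Now H_k = ker ∂_k / im ∂_{k+1}, so:

  H_0: rank C_0 − rank ∂_1 = 6 − 5 = 1, and the invariant factors of ∂_1 are all 1, so H_0 = Z.
  H_1: rank ker ∂_1 − rank ∂_2 = (12 − 5) − 7 = 0, and the invariant factors of ∂_2 are all 1, so H_1 = 0.
  H_2: rank ker ∂_2 − rank ∂_3 = (8 − 7) − 0 = 1, and there is no ∂_3, so H_2 = Z.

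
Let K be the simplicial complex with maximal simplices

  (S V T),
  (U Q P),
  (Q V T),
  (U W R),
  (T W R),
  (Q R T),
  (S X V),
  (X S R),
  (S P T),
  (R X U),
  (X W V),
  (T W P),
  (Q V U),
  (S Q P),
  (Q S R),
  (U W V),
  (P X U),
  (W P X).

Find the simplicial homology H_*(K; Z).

H_0 = Z,  H_1 = Z ⊕ Z/2,  H_2 = 0.

Take the total order P < Q < R < S < T < U < V < W < X on the vertex set. Then K (dimension 2) consists of the simplices:

  0-simplices (9): P, Q, R, S, T, U, V, W, X
  1-simplices (27): PQ, PS, PT, PU, PW, PX, QR, QS, QT, QU, QV, RS, RT, RU, RW, RX, ST, SV, SX, TV, TW, UV, UW, UX, VW, VX, WX
  2-simplices (18): PQS, PQU, PST, PTW, PUX, PWX, QRS, QRT, QTV, QUV, RSX, RTW, RUW, RUX, STV, SVX, UVW, VWX

Hence C_0 ≅ Z^9, C_1 ≅ Z^27, C_2 ≅ Z^18.

The boundary map ∂_1: C_1 → C_0 maps an edge to its endpoints' difference, ∂[p,q] = q − p. For instance
  ∂PU = U − P.
This gives a 9×27 integer matrix of rank 8; reducing to Smith normal form yields diagonal entries (1,1,1,1,1,1,1,1).

The boundary map ∂_2: C_2 → C_1 acts by ∂[p,q,r] = [q,r] − [p,r] + [p,q]. For instance
  ∂RTW = TW − RW + RT,
  ∂QUV = UV − QV + QU.
As a 27×18 matrix over Z this has rank 18, with invariant factors (1,1,1,1,1,1,1,1,1,1,1,1,1,1,1,1,1,2).

Now H_k = ker ∂_k / im ∂_{k+1}, so:

  H_0: rank C_0 − rank ∂_1 = 9 − 8 = 1, and the invariant factors of ∂_1 are all 1, so H_0 = Z.
  H_1: rank ker ∂_1 − rank ∂_2 = (27 − 8) − 18 = 1, and ∂_2 has invariant factor 2 > 1, so H_1 = Z ⊕ Z/2.
  H_2: rank ker ∂_2 − rank ∂_3 = (18 − 18) − 0 = 0, and there is no ∂_3, so H_2 = 0.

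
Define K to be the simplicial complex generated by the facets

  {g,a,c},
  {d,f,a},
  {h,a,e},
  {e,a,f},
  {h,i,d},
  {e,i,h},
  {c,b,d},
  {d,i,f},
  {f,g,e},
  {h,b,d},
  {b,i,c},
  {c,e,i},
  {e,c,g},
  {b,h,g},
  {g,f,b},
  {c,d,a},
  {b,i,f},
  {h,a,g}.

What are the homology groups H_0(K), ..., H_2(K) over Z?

H_0 ≅ Z,  H_1 ≅ Z × Z/2,  H_2 = 0.

We work with the vertex ordering a < b < c < d < e < f < g < h < i. The simplices of K, each written with vertices in increasing order, are:

  0-simplices (9): a, b, c, d, e, f, g, h, i
  1-simplices (27): ac, ad, ae, af, ag, ah, bc, bd, bf, bg, bh, bi, cd, ce, cg, ci, df, dh, di, ef, eg, eh, ei, fg, fi, gh, hi
  2-simplices (18): acd, acg, adf, aef, aeh, agh, bcd, bci, bdh, bfg, bfi, bgh, ceg, cei, dfi, dhi, efg, ehi

so the chain groups are C_0 ≅ Z^9, C_1 ≅ Z^27, C_2 ≅ Z^18.

∂_1: C_1 → C_0 maps an edge to its endpoints' difference, ∂[p,q] = q − p. For instance
  ∂af = f − a.
This gives a 9×27 integer matrix of rank 8; reducing to Smith normal form yields diagonal entries (1,1,1,1,1,1,1,1).

Boundary ∂_2: C_2 → C_1 maps a triangle to the signed sum of its edges. For instance
  ∂aeh = eh − ah + ae,
  ∂acd = cd − ad + ac.
This gives a 27×18 integer matrix of rank 18; reducing to Smith normal form yields diagonal entries (1,1,1,1,1,1,1,1,1,1,1,1,1,1,1,1,1,2).

From H_k ≅ ker(∂_k) / im(∂_{k+1}) we obtain:

  H_0: rank C_0 − rank ∂_1 = 9 − 8 = 1, and the invariant factors of ∂_1 are all 1, so H_0 ≅ Z.
  H_1: rank ker ∂_1 − rank ∂_2 = (27 − 8) − 18 = 1, and ∂_2 has invariant factor 2 > 1, so H_1 ≅ Z × Z/2.
  H_2: rank ker ∂_2 − rank ∂_3 = (18 − 18) − 0 = 0, and there is no ∂_3, so H_2 ≅ 0.

(K is a triangulation of the Klein bottle.)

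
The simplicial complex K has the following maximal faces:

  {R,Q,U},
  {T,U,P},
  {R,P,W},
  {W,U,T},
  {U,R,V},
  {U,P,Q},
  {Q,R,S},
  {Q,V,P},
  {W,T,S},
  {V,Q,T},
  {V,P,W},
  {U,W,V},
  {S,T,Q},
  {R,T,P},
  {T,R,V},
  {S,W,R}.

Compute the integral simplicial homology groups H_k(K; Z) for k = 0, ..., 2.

Take the total order P < Q < R < S < T < U < V < W on the vertex set. Then K (dimension 2) consists of the simplices:

  0-simplices (8): P, Q, R, S, T, U, V, W
  1-simplices (24): PQ, PR, PT, PU, PV, PW, QR, QS, QT, QU, QV, RS, RT, RU, RV, RW, ST, SW, TU, TV, TW, UV, UW, VW
  2-simplices (16): PQU, PQV, PRT, PRW, PTU, PVW, QRS, QRU, QST, QTV, RSW, RTV, RUV, STW, TUW, UVW

giving chain groups C_0 ≅ Z^8, C_1 ≅ Z^24, C_2 ≅ Z^16.

The boundary map ∂_1: C_1 → C_0 sends each edge [p,q] (with p < q) to q − p.
This gives a 8×24 integer matrix of rank 7; reducing to Smith normal form yields diagonal entries (1,1,1,1,1,1,1).

The boundary map ∂_2: C_2 → C_1 sends each 2-simplex [p,q,r] to [q,r] − [p,r] + [p,q]. For instance
  ∂PRW = RW − PW + PR,
  ∂UVW = VW − UW + UV.
As a 24×16 matrix over Z this has rank 15, with invariant factors (1,1,1,1,1,1,1,1,1,1,1,1,1,1,1).

Computing H_k = (kernel of ∂_k) / (image of ∂_{k+1}):

  H_0: rank C_0 − rank ∂_1 = 8 − 7 = 1, and the invariant factors of ∂_1 are all 1, so H_0 = Z.
  H_1: rank ker ∂_1 − rank ∂_2 = (24 − 7) − 15 = 2, and the invariant factors of ∂_2 are all 1, so H_1 = Z^2.
  H_2: rank ker ∂_2 − rank ∂_3 = (16 − 15) − 0 = 1, and there is no ∂_3, so H_2 = Z.

As a check, the Euler characteristic is 8 − 24 + 16 = 0, which agrees with 1 − 2 + 1 = 0.

H_0 = Z,  H_1 = Z^2,  H_2 = Z.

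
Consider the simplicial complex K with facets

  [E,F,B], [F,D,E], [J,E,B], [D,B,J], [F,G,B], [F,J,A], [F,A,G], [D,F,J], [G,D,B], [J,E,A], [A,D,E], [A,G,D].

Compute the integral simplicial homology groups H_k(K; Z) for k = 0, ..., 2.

Fix the vertex order A < B < D < E < F < G < J and write every simplex with vertices in increasing order. Then dim K = 2 and the simplices of K are:

  0-simplices (7): A, B, D, E, F, G, J
  1-simplices (18): AD, AE, AF, AG, AJ, BD, BE, BF, BG, BJ, DE, DF, DG, DJ, EF, EJ, FG, FJ
  2-simplices (12): ADE, ADG, AEJ, AFG, AFJ, BDG, BDJ, BEF, BEJ, BFG, DEF, DFJ

Hence C_0 ≅ Z^7, C_1 ≅ Z^18, C_2 ≅ Z^12.

∂_1: C_1 → C_0 is given by ∂[p,q] = [q] − [p]. For instance
  ∂BF = F − B.
The resulting 7×18 matrix has rank 6, and its Smith normal form has invariant factors (1,1,1,1,1,1).

∂_2: C_2 → C_1 sends each 2-simplex [p,q,r] to [q,r] − [p,r] + [p,q]. For instance
  ∂BDJ = DJ − BJ + BD,
  ∂AFJ = FJ − AJ + AF.
As a 18×12 matrix over Z this has rank 12, with invariant factors (1,1,1,1,1,1,1,1,1,1,1,2).

Computing H_k = (kernel of ∂_k) / (image of ∂_{k+1}):

  H_0: rank C_0 − rank ∂_1 = 7 − 6 = 1, and the invariant factors of ∂_1 are all 1, so H_0 = Z.
  H_1: rank ker ∂_1 − rank ∂_2 = (18 − 6) − 12 = 0, and ∂_2 has invariant factor 2 > 1, so H_1 = Z/2.
  H_2: rank ker ∂_2 − rank ∂_3 = (12 − 12) − 0 = 0, and there is no ∂_3, so H_2 = 0.

H_0 ≅ Z,  H_1 ≅ Z/2,  H_2 = 0.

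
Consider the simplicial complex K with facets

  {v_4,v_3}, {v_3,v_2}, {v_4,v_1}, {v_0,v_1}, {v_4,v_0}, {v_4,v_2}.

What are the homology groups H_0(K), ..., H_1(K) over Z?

Fix the vertex order v_0 < v_1 < v_2 < v_3 < v_4 and write every simplex with vertices in increasing order. Then dim K = 1 and the simplices of K are:

  0-simplices (5): [v_0], [v_1], [v_2], [v_3], [v_4]
  1-simplices (6): [v_0,v_1], [v_0,v_4], [v_1,v_4], [v_2,v_3], [v_2,v_4], [v_3,v_4]

giving chain groups C_0 ≅ Z^5, C_1 ≅ Z^6.

The boundary map ∂_1: C_1 → C_0 sends each edge [p,q] (with p < q) to q − p.
The resulting 5×6 matrix has rank 4, and its Smith normal form has invariant factors (1,1,1,1).

From H_k ≅ ker(∂_k) / im(∂_{k+1}) we obtain:

  H_0: rank C_0 − rank ∂_1 = 5 − 4 = 1, and the invariant factors of ∂_1 are all 1, so H_0 = Z.
  H_1: rank ker ∂_1 − rank ∂_2 = (6 − 4) − 0 = 2, and there is no ∂_2, so H_1 = Z^2.

H_0 = Z,  H_1 = Z^2.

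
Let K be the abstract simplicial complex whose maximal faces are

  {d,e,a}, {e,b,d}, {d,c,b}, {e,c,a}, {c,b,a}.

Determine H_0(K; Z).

H_0 = Z.

K has 5 vertices, 10 edges, 5 triangles.
rank ∂_0 = 0, rank ∂_1 = 4 ⇒ b_0 = 5 − 0 − 4 = 1; all invariant factors of ∂_1 are 1 so no torsion. So H_0 = Z.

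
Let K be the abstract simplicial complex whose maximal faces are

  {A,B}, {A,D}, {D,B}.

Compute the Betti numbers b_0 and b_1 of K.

Fix the vertex order A < B < D and write every simplex with vertices in increasing order. Then dim K = 1 and the simplices of K are:

  0-simplices (3): A, B, D
  1-simplices (3): AB, AD, BD

Hence C_0 ≅ Z^3, C_1 ≅ Z^3.

Boundary ∂_1: C_1 → C_0 is given by ∂[p,q] = [q] − [p]. For instance
  ∂AD = D − A.
As a 3×3 matrix over Z this has rank 2, with invariant factors (1,1).

From H_k ≅ ker(∂_k) / im(∂_{k+1}) we obtain:

  H_0: rank C_0 − rank ∂_1 = 3 − 2 = 1, and the invariant factors of ∂_1 are all 1, so H_0 = Z.
  H_1: rank ker ∂_1 − rank ∂_2 = (3 − 2) − 0 = 1, and there is no ∂_2, so H_1 = Z.

Hence the Betti numbers are b_0 = 1, b_1 = 1.

b_0 = 1, b_1 = 1.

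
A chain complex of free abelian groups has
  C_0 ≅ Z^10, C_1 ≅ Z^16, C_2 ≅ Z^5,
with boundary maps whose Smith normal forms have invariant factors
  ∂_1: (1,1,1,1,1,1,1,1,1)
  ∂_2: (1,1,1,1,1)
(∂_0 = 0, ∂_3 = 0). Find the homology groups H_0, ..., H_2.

H_0: b_0 = 10 − 0 − 9 = 1; torsion from ∂_1 factors > 1: none. So H_0 ≅ Z.
H_1: b_1 = 16 − 9 − 5 = 2; torsion from ∂_2 factors > 1: none. So H_1 ≅ Z^2.
H_2: b_2 = 5 − 5 − 0 = 0; torsion from ∂_3 factors > 1: none. So H_2 ≅ 0.

H_0 ≅ Z,  H_1 ≅ Z^2,  H_2 = 0.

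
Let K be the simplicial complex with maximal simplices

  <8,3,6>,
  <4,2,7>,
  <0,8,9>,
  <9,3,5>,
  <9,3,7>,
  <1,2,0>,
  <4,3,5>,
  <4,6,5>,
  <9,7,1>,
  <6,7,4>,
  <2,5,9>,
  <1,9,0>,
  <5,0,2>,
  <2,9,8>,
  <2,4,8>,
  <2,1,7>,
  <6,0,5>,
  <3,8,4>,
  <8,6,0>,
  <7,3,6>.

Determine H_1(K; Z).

Take the total order 0 < 1 < 2 < 3 < 4 < 5 < 6 < 7 < 8 < 9 on the vertex set. Then K (dimension 2) consists of the simplices:

  0-simplices (10): [0], [1], [2], [3], [4], [5], [6], [7], [8], [9]
  1-simplices (30): (30 of them)
  2-simplices (20): (20 of them)

giving chain groups C_0 ≅ Z^10, C_1 ≅ Z^30, C_2 ≅ Z^20.

The boundary map ∂_1: C_1 → C_0 sends each edge [p,q] (with p < q) to q − p. For instance
  ∂[0,9] = [9] − [0].
As a 10×30 matrix over Z this has rank 9, with invariant factors (1,1,1,1,1,1,1,1,1).

Boundary ∂_2: C_2 → C_1 maps a triangle to the signed sum of its edges. For instance
  ∂[1,2,7] = [2,7] − [1,7] + [1,2],
  ∂[0,1,9] = [1,9] − [0,9] + [0,1].
This gives a 30×20 integer matrix of rank 20; reducing to Smith normal form yields diagonal entries (1,1,1,1,1,1,1,1,1,1,1,1,1,1,1,1,1,1,1,2).

Computing H_k = (kernel of ∂_k) / (image of ∂_{k+1}):

  H_1: rank ker ∂_1 − rank ∂_2 = (30 − 9) − 20 = 1, and ∂_2 has invariant factor 2 > 1, so H_1 = Z ⊕ Z/2Z.

H_1 = Z ⊕ Z/2Z.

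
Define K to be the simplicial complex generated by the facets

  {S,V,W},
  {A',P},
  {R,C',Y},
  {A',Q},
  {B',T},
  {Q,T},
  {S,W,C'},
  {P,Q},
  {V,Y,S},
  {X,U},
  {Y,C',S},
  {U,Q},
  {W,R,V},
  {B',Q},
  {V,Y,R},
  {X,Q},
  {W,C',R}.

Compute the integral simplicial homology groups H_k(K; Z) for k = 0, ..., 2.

Fix the vertex order P < Q < R < S < T < U < V < W < X < Y < A' < B' < C' and write every simplex with vertices in increasing order. Then dim K = 2 and the simplices of K are:

  0-simplices (13): [P], [Q], [R], [S], [T], [U], [V], [W], [X], [Y], [A'], [B'], [C']
  1-simplices (21): [P,Q], [P,A'], [Q,T], [Q,U], [Q,X], [Q,A'], [Q,B'], [R,V], [R,W], [R,Y], [R,C'], [S,V], [S,W], [S,Y], [S,C'], [T,B'], [U,X], [V,W], [V,Y], [W,C'], [Y,C']
  2-simplices (8): [R,V,W], [R,V,Y], [R,W,C'], [R,Y,C'], [S,V,W], [S,V,Y], [S,W,C'], [S,Y,C']

giving chain groups C_0 ≅ Z^13, C_1 ≅ Z^21, C_2 ≅ Z^8.

∂_1: C_1 → C_0 is given by ∂[p,q] = [q] − [p].
As a 13×21 matrix over Z this has rank 11, with invariant factors (1,1,1,1,1,1,1,1,1,1,1).

∂_2: C_2 → C_1 maps a triangle to the signed sum of its edges. For instance
  ∂[S,V,Y] = [V,Y] − [S,Y] + [S,V],
  ∂[S,V,W] = [V,W] − [S,W] + [S,V].
The resulting 21×8 matrix has rank 7, and its Smith normal form has invariant factors (1,1,1,1,1,1,1).

Reading off H_k = ker ∂_k / im ∂_{k+1}:

  H_0: rank C_0 − rank ∂_1 = 13 − 11 = 2, and the invariant factors of ∂_1 are all 1, so H_0 ≅ Z^2.
  H_1: rank ker ∂_1 − rank ∂_2 = (21 − 11) − 7 = 3, and the invariant factors of ∂_2 are all 1, so H_1 ≅ Z^3.
  H_2: rank ker ∂_2 − rank ∂_3 = (8 − 7) − 0 = 1, and there is no ∂_3, so H_2 ≅ Z.

(K is a triangulation of the disjoint union of the 2-sphere S^2 and a wedge of 3 circles.)

H_0 ≅ Z^2,  H_1 ≅ Z^3,  H_2 ≅ Z.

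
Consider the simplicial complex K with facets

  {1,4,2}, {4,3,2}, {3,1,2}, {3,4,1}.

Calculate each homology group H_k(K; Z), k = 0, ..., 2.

Take the total order 1 < 2 < 3 < 4 on the vertex set. Then K (dimension 2) consists of the simplices:

  0-simplices (4): [1], [2], [3], [4]
  1-simplices (6): [1,2], [1,3], [1,4], [2,3], [2,4], [3,4]
  2-simplices (4): [1,2,3], [1,2,4], [1,3,4], [2,3,4]

giving chain groups C_0 ≅ Z^4, C_1 ≅ Z^6, C_2 ≅ Z^4.

Boundary ∂_1: C_1 → C_0 sends each edge [p,q] (with p < q) to q − p. For instance
  ∂[2,4] = [4] − [2].
The resulting 4×6 matrix has rank 3, and its Smith normal form has invariant factors (1,1,1).

The boundary map ∂_2: C_2 → C_1 sends each 2-simplex [p,q,r] to [q,r] − [p,r] + [p,q]. For instance
  ∂[1,2,4] = [2,4] − [1,4] + [1,2],
  ∂[1,2,3] = [2,3] − [1,3] + [1,2].
The resulting 6×4 matrix has rank 3, and its Smith normal form has invariant factors (1,1,1).

Now H_k = ker ∂_k / im ∂_{k+1}, so:

  H_0: rank C_0 − rank ∂_1 = 4 − 3 = 1, and the invariant factors of ∂_1 are all 1, so H_0 ≅ Z.
  H_1: rank ker ∂_1 − rank ∂_2 = (6 − 3) − 3 = 0, and the invariant factors of ∂_2 are all 1, so H_1 ≅ 0.
  H_2: rank ker ∂_2 − rank ∂_3 = (4 − 3) − 0 = 1, and there is no ∂_3, so H_2 ≅ Z.

H_0 = Z,  H_1 = 0,  H_2 = Z.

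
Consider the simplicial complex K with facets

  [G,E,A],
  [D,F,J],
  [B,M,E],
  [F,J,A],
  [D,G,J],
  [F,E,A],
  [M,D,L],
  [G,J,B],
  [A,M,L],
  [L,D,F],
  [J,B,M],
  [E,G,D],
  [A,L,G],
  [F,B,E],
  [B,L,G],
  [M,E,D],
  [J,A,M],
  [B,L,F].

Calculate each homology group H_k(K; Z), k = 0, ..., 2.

Order the vertices as A < B < D < E < F < G < J < L < M. Listing each simplex with vertices in this order, K has dimension 2 with simplices:

  0-simplices (9): A, B, D, E, F, G, J, L, M
  1-simplices (27): AE, AF, AG, AJ, AL, AM, BE, BF, BG, BJ, BL, BM, DE, DF, DG, DJ, DL, DM, EF, EG, EM, FJ, FL, GJ, GL, JM, LM
  2-simplices (18): AEF, AEG, AFJ, AGL, AJM, ALM, BEF, BEM, BFL, BGJ, BGL, BJM, DEG, DEM, DFJ, DFL, DGJ, DLM

giving chain groups C_0 ≅ Z^9, C_1 ≅ Z^27, C_2 ≅ Z^18.

Boundary ∂_1: C_1 → C_0 sends each edge [p,q] (with p < q) to q − p. For instance
  ∂AL = L − A.
The 9×27 boundary matrix has rank 8 and Smith normal form diag(1,1,1,1,1,1,1,1).

The boundary map ∂_2: C_2 → C_1 maps a triangle to the signed sum of its edges. For instance
  ∂AFJ = FJ − AJ + AF,
  ∂BFL = FL − BL + BF.
The 27×18 boundary matrix has rank 17 and Smith normal form diag(1,1,1,1,1,1,1,1,1,1,1,1,1,1,1,1,1).

Computing H_k = (kernel of ∂_k) / (image of ∂_{k+1}):

  H_0: rank C_0 − rank ∂_1 = 9 − 8 = 1, and the invariant factors of ∂_1 are all 1, so H_0 ≅ Z.
  H_1: rank ker ∂_1 − rank ∂_2 = (27 − 8) − 17 = 2, and the invariant factors of ∂_2 are all 1, so H_1 ≅ Z^2.
  H_2: rank ker ∂_2 − rank ∂_3 = (18 − 17) − 0 = 1, and there is no ∂_3, so H_2 ≅ Z.

H_0 ≅ Z,  H_1 ≅ Z^2,  H_2 ≅ Z.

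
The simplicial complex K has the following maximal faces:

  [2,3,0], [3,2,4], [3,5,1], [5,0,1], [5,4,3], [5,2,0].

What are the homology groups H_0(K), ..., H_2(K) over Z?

Fix the vertex order 0 < 1 < 2 < 3 < 4 < 5 and write every simplex with vertices in increasing order. Then dim K = 2 and the simplices of K are:

  0-simplices (6): [0], [1], [2], [3], [4], [5]
  1-simplices (12): [0,1], [0,2], [0,3], [0,5], [1,3], [1,5], [2,3], [2,4], [2,5], [3,4], [3,5], [4,5]
  2-simplices (6): [0,1,5], [0,2,3], [0,2,5], [1,3,5], [2,3,4], [3,4,5]

Hence C_0 ≅ Z^6, C_1 ≅ Z^12, C_2 ≅ Z^6.

Boundary ∂_1: C_1 → C_0 maps an edge to its endpoints' difference, ∂[p,q] = q − p.
The resulting 6×12 matrix has rank 5, and its Smith normal form has invariant factors (1,1,1,1,1).

Boundary ∂_2: C_2 → C_1 sends each 2-simplex [p,q,r] to [q,r] − [p,r] + [p,q]. For instance
  ∂[1,3,5] = [3,5] − [1,5] + [1,3],
  ∂[0,1,5] = [1,5] − [0,5] + [0,1].
The resulting 12×6 matrix has rank 6, and its Smith normal form has invariant factors (1,1,1,1,1,1).

Computing H_k = (kernel of ∂_k) / (image of ∂_{k+1}):

  H_0: rank C_0 − rank ∂_1 = 6 − 5 = 1, and the invariant factors of ∂_1 are all 1, so H_0 = Z.
  H_1: rank ker ∂_1 − rank ∂_2 = (12 − 5) − 6 = 1, and the invariant factors of ∂_2 are all 1, so H_1 = Z.
  H_2: rank ker ∂_2 − rank ∂_3 = (6 − 6) − 0 = 0, and there is no ∂_3, so H_2 = 0.

H_0 = Z,  H_1 = Z,  H_2 = 0.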